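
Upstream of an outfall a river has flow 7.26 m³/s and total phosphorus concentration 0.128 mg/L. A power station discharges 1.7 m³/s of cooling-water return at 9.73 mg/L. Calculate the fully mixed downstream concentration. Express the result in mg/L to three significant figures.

By mass balance at complete mixing, C = (1.7·9.73 + 7.26·0.128) / (1.7 + 7.26) = 17.47/8.96 = 1.95 mg/L.

1.95 mg/L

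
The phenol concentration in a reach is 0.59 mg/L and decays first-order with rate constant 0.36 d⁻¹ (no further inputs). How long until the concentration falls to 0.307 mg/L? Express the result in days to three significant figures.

1.81 d

t = ln(C₀/C)/k = ln(0.59/0.307)/0.36 = 0.6533/0.36 = 1.815 d.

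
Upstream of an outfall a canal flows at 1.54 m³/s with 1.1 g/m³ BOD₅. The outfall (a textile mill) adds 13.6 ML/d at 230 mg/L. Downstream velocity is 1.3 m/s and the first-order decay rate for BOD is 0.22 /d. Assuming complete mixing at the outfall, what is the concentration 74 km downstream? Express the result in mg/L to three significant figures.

13.6 ML/d = 0.1574 m³/s.
After complete mixing, C₀ = (0.1574·230 + 1.54·1.1) / 1.697 = 22.33 mg/L.
Travel time t = 7.4e+04 m / 1.3 m/s = 5.692e+04 s = 0.6588 d.
C = 22.33·exp(−0.22·0.6588) = 22.33·0.8651 = 19.31 mg/L.

19.3 mg/L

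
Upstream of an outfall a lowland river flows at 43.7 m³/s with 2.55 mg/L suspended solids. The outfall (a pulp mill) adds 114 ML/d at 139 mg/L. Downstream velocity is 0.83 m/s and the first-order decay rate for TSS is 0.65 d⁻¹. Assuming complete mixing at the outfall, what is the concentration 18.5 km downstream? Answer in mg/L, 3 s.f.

5.54 mg/L

114 ML/d = 1.319 m³/s.
After complete mixing, C₀ = (1.319·139 + 43.7·2.55) / 45.02 = 6.549 mg/L.
Travel time t = 1.85e+04 m / 0.83 m/s = 2.229e+04 s = 0.258 d.
C = 6.549·exp(−0.65·0.258) = 6.549·0.8456 = 5.538 mg/L.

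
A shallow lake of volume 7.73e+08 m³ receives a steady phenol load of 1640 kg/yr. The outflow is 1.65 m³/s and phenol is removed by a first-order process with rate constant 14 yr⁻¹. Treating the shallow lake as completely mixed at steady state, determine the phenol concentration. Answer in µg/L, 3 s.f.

0.151 µg/L

Outflow Q = 1.65 m³/s × 3.156e+07 s/yr = 5.207e+07 m³/yr.
Steady-state CSTR mass balance: W = Q·C + k·V·C, so C = W/(Q + kV).
Q + kV = 5.207e+07 + 14·7.73e+08 = 1.087e+10 m³/yr.
C = 1640/1.087e+10 = 1.508e-07 kg/m³ = 0.0001508 mg/L = 0.1508 µg/L.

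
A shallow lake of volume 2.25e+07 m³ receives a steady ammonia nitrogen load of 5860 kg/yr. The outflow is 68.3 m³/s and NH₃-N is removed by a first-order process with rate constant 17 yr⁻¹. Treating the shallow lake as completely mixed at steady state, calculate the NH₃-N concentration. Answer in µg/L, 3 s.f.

Outflow Q = 68.3 m³/s × 3.156e+07 s/yr = 2.155e+09 m³/yr.
Steady-state CSTR mass balance: W = Q·C + k·V·C, so C = W/(Q + kV).
Q + kV = 2.155e+09 + 17·2.25e+07 = 2.538e+09 m³/yr.
C = 5860/2.538e+09 = 2.309e-06 kg/m³ = 0.002309 mg/L = 2.309 µg/L.

2.31 µg/L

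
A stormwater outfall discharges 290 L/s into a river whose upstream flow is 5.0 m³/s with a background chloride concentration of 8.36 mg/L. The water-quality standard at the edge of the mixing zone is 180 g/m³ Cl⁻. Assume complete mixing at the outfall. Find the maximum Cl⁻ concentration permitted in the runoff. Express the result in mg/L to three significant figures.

290 L/s = 0.29 m³/s.
Mass balance: 180·5.29 = 0.29·Cₑ + 5·8.36.
Cₑ = (952.2 − 41.8) / 0.29 = 3139 mg/L.

3140 mg/L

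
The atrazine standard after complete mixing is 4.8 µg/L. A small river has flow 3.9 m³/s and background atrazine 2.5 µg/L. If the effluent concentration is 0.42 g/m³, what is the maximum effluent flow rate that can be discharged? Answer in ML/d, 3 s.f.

2.5 µg/L = 0.0025 mg/L.
4.8 µg/L = 0.0048 mg/L.
Mass balance at complete mixing: C_std·(Q_w + Q_r) = Q_w·C_e + Q_r·C_b.
Rearranging, Q_w = Q_r·(C_std − C_b)/(C_e − C_std) = 3.9·(0.0048 − 0.0025) / (0.42 − 0.0048) = 0.0216 m³/s.
= 1.867 ML/d.

1.87 ML/d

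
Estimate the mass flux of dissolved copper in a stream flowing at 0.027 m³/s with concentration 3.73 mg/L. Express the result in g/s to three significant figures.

0.101 g/s

Mass flux = Q·C = 0.027 m³/s × 3.73 g/m³ = 0.1007 g/s.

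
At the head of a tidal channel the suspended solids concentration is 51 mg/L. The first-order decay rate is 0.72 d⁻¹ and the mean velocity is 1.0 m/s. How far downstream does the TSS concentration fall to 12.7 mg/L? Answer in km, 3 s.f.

From C = C₀·e^(−kt), t = ln(C₀/C)/k = ln(51/12.7)/0.72 = 1.39/0.72 = 1.931 d.
Distance = v·t = 1.0 m/s × 1.668e+05 s = 1.668e+05 m = 166.8 km.

167 km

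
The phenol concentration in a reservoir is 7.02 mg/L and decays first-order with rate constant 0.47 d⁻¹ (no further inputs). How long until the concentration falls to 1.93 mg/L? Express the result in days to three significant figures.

t = ln(C₀/C)/k = ln(7.02/1.93)/0.47 = 1.291/0.47 = 2.747 d.

2.75 d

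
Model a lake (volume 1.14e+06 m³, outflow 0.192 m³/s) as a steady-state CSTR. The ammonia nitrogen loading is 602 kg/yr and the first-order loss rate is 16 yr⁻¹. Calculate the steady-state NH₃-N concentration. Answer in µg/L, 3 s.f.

Outflow Q = 0.192 m³/s × 3.156e+07 s/yr = 6.059e+06 m³/yr.
Steady-state CSTR mass balance: W = Q·C + k·V·C, so C = W/(Q + kV).
Q + kV = 6.059e+06 + 16·1.14e+06 = 2.43e+07 m³/yr.
C = 602/2.43e+07 = 2.477e-05 kg/m³ = 0.02477 mg/L = 24.77 µg/L.

24.8 µg/L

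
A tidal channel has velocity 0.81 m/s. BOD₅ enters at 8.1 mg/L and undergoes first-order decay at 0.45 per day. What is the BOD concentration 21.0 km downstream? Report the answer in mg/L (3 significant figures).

Travel time t = 21.0 km / 0.81 m/s = 2.1e+04/0.81 = 2.593e+04 s = 0.3001 d.
First-order decay: C = 8.1·exp(−0.45·0.3001) = 8.1·0.8737 = 7.077 mg/L.

7.08 mg/L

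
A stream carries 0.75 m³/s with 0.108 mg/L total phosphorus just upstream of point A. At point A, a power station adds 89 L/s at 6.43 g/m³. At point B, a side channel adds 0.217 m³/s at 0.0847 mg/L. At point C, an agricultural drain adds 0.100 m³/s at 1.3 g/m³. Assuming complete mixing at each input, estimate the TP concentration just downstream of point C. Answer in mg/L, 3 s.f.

89 L/s = 0.089 m³/s.
After input A: C = (0.75·0.108 + 0.089·6.43) / 0.839 = 0.7786 mg/L.
After input B: C = (0.839·0.7786 + 0.217·0.0847) / 1.056 = 0.636 mg/L.
After input C: C = (1.056·0.636 + 0.1·1.3) / 1.156 = 0.6935 mg/L.

0.693 mg/L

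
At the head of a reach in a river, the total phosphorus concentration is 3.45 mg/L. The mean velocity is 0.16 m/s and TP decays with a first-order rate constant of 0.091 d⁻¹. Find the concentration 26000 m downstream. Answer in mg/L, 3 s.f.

2.91 mg/L

Travel time t = 26000 m / 0.16 m/s = 2.6e+04/0.16 = 1.625e+05 s = 1.881 d.
First-order decay: C = 3.45·exp(−0.091·1.881) = 3.45·0.8427 = 2.907 mg/L.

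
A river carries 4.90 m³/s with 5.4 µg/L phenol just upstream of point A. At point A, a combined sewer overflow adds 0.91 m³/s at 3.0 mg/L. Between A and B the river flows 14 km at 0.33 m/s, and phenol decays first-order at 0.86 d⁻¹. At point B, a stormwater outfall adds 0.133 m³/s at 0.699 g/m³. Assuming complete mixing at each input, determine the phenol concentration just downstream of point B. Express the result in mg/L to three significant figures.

5.4 µg/L = 0.0054 mg/L.
After input A: C = (4.9·0.0054 + 0.91·3) / 5.81 = 0.4744 mg/L.
Over the 14 km reach to input B (t = 4.242e+04 s = 0.491 d), decay gives C = 0.4744·exp(−0.86·0.491) = 0.311 mg/L.
After input B: C = (5.81·0.311 + 0.133·0.699) / 5.943 = 0.3197 mg/L.

0.320 mg/L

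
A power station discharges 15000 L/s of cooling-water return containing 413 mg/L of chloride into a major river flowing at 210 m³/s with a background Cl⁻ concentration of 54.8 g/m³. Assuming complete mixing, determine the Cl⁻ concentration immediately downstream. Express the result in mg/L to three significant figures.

15000 L/s = 15 m³/s.
By mass balance at complete mixing, C = (15·413 + 210·54.8) / (15 + 210) = 1.77e+04/225 = 78.68 mg/L.

78.7 mg/L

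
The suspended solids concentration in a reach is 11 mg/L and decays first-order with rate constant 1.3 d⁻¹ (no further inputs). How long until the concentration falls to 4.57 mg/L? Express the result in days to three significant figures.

0.676 d

t = ln(C₀/C)/k = ln(11/4.57)/1.3 = 0.8784/1.3 = 0.6757 d.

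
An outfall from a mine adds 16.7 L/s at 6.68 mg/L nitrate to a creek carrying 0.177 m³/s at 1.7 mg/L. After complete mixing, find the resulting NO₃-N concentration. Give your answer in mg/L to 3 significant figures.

16.7 L/s = 0.0167 m³/s.
By mass balance at complete mixing, C = (0.0167·6.68 + 0.177·1.7) / (0.0167 + 0.177) = 0.4125/0.1937 = 2.129 mg/L.

2.13 mg/L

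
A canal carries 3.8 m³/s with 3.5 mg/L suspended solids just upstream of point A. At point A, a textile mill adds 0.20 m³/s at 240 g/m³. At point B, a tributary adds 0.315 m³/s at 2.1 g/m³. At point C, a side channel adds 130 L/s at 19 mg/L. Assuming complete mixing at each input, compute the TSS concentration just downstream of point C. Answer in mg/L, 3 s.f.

After input A: C = (3.8·3.5 + 0.2·240) / 4 = 15.32 mg/L.
After input B: C = (4·15.32 + 0.315·2.1) / 4.315 = 14.36 mg/L.
130 L/s = 0.13 m³/s.
After input C: C = (4.315·14.36 + 0.13·19) / 4.445 = 14.5 mg/L.

14.5 mg/L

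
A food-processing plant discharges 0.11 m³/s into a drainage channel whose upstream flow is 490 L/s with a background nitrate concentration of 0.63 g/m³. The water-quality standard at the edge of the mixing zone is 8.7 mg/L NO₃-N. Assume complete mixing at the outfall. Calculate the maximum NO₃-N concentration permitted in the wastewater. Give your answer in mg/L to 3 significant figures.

490 L/s = 0.49 m³/s.
Mass balance: 8.7·0.6 = 0.11·Cₑ + 0.49·0.63.
Cₑ = (5.22 − 0.3087) / 0.11 = 44.65 mg/L.

44.6 mg/L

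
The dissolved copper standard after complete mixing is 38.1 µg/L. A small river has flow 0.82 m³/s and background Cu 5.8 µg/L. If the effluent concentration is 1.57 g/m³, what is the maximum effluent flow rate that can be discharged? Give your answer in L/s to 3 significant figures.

17.3 L/s

5.8 µg/L = 0.0058 mg/L.
38.1 µg/L = 0.0381 mg/L.
Mass balance at complete mixing: C_std·(Q_w + Q_r) = Q_w·C_e + Q_r·C_b.
Rearranging, Q_w = Q_r·(C_std − C_b)/(C_e − C_std) = 0.82·(0.0381 − 0.0058) / (1.57 − 0.0381) = 0.01729 m³/s.
= 17.29 L/s.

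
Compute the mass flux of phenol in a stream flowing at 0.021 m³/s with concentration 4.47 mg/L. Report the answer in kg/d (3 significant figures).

Mass flux = Q·C = 0.021 m³/s × 4.47 g/m³ = 0.09387 g/s.
= 0.09387 g/s × 86.4 = 8.11 kg/d.

8.11 kg/d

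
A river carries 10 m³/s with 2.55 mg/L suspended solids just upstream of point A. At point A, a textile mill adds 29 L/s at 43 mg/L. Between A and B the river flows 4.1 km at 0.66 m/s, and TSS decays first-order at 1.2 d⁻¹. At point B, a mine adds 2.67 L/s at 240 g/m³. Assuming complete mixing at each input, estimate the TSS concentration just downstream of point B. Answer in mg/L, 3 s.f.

2.51 mg/L

29 L/s = 0.029 m³/s.
After input A: C = (10·2.55 + 0.029·43) / 10.03 = 2.667 mg/L.
Over the 4.1 km reach to input B (t = 6212 s = 0.0719 d), decay gives C = 2.667·exp(−1.2·0.0719) = 2.447 mg/L.
2.67 L/s = 0.00267 m³/s.
After input B: C = (10.03·2.447 + 0.00267·240) / 10.03 = 2.51 mg/L.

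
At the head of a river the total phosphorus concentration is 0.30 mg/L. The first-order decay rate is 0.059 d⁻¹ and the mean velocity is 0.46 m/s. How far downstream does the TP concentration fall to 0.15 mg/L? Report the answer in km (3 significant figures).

467 km

From C = C₀·e^(−kt), t = ln(C₀/C)/k = ln(0.30/0.15)/0.059 = 0.6931/0.059 = 11.75 d.
Distance = v·t = 0.46 m/s × 1.015e+06 s = 4.669e+05 m = 466.9 km.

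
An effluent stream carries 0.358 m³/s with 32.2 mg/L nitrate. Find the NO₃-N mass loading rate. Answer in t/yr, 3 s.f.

364 t/yr

Mass flux = Q·C = 0.358 m³/s × 32.2 g/m³ = 11.53 g/s.
= 11.53 g/s × 31.56 = 363.8 t/yr.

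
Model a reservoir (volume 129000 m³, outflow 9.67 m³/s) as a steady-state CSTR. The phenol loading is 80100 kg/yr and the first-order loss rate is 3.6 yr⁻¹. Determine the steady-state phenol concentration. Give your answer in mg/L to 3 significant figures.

Outflow Q = 9.67 m³/s × 3.156e+07 s/yr = 3.052e+08 m³/yr.
Steady-state CSTR mass balance: W = Q·C + k·V·C, so C = W/(Q + kV).
Q + kV = 3.052e+08 + 3.6·129000 = 3.056e+08 m³/yr.
C = 80100/3.056e+08 = 0.0002621 kg/m³ = 0.2621 mg/L.

0.262 mg/L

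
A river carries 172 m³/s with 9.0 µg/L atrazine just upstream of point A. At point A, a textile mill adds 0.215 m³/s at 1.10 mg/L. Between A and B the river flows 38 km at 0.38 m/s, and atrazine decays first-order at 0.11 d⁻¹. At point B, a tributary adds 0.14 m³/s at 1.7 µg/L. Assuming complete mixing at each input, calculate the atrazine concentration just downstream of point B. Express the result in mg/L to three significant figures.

9.0 µg/L = 0.009 mg/L.
After input A: C = (172·0.009 + 0.215·1.1) / 172.2 = 0.01036 mg/L.
Over the 38 km reach to input B (t = 1e+05 s = 1.157 d), decay gives C = 0.01036·exp(−0.11·1.157) = 0.009123 mg/L.
1.7 µg/L = 0.0017 mg/L.
After input B: C = (172.2·0.009123 + 0.14·0.0017) / 172.4 = 0.009117 mg/L.

0.00912 mg/L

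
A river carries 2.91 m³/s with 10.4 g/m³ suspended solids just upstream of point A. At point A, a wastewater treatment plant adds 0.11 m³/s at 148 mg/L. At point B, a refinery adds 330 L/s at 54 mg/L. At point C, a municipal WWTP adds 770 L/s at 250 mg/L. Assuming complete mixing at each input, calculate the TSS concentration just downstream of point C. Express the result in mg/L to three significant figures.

After input A: C = (2.91·10.4 + 0.11·148) / 3.02 = 15.41 mg/L.
330 L/s = 0.33 m³/s.
After input B: C = (3.02·15.41 + 0.33·54) / 3.35 = 19.21 mg/L.
770 L/s = 0.77 m³/s.
After input C: C = (3.35·19.21 + 0.77·250) / 4.12 = 62.35 mg/L.

62.3 mg/L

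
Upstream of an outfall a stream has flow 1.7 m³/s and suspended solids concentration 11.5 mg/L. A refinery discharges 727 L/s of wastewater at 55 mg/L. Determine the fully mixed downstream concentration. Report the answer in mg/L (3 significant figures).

727 L/s = 0.727 m³/s.
Flow-weighted mixing gives C = (0.727·55 + 1.7·11.5) / (0.727 + 1.7) = 59.53/2.427 = 24.53 mg/L.

24.5 mg/L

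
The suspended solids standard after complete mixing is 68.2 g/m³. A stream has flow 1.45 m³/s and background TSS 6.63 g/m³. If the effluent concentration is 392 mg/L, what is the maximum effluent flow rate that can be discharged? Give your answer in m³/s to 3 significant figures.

Mass balance at complete mixing: C_std·(Q_w + Q_r) = Q_w·C_e + Q_r·C_b.
Rearranging, Q_w = Q_r·(C_std − C_b)/(C_e − C_std) = 1.45·(68.2 − 6.63) / (392 − 68.2) = 0.2757 m³/s.

0.276 m³/s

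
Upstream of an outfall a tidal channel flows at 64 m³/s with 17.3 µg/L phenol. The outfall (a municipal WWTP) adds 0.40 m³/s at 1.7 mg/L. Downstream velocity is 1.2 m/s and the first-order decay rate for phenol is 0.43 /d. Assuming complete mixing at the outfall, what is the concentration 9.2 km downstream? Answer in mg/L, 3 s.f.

0.0267 mg/L

17.3 µg/L = 0.0173 mg/L.
After complete mixing, C₀ = (0.4·1.7 + 64·0.0173) / 64.4 = 0.02775 mg/L.
Travel time t = 9200 m / 1.2 m/s = 7667 s = 0.08873 d.
C = 0.02775·exp(−0.43·0.08873) = 0.02775·0.9626 = 0.02671 mg/L.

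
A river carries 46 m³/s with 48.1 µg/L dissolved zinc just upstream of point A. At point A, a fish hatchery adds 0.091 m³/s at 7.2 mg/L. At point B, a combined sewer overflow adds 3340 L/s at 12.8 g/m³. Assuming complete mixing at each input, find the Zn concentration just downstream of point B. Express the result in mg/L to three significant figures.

48.1 µg/L = 0.0481 mg/L.
After input A: C = (46·0.0481 + 0.091·7.2) / 46.09 = 0.06222 mg/L.
3340 L/s = 3.34 m³/s.
After input B: C = (46.09·0.06222 + 3.34·12.8) / 49.43 = 0.9229 mg/L.

0.923 mg/L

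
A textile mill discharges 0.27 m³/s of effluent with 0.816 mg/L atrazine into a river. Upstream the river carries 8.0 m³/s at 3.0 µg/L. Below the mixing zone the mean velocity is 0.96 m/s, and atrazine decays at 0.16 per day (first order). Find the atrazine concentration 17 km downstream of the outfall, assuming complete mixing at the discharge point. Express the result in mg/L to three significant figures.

3.0 µg/L = 0.003 mg/L.
After complete mixing, C₀ = (0.27·0.816 + 8·0.003) / 8.27 = 0.02954 mg/L.
Travel time t = 1.7e+04 m / 0.96 m/s = 1.771e+04 s = 0.205 d.
C = 0.02954·exp(−0.16·0.205) = 0.02954·0.9677 = 0.02859 mg/L.

0.0286 mg/L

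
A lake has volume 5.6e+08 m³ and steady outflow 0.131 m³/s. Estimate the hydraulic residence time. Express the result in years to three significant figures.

135 yr

Q = 0.131 m³/s × 3.156e+07 s/yr = 4.134e+06 m³/yr.
Hydraulic residence time τ = V/Q = 5.6e+08/4.134e+06 = 135.5 yr.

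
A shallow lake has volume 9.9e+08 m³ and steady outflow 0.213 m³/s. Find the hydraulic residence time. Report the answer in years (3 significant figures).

Q = 0.213 m³/s × 3.156e+07 s/yr = 6.722e+06 m³/yr.
Hydraulic residence time τ = V/Q = 9.9e+08/6.722e+06 = 147.3 yr.

147 yr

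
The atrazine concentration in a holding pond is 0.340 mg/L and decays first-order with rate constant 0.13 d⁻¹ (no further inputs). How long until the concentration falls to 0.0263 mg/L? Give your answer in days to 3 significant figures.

19.7 d

t = ln(C₀/C)/k = ln(0.340/0.0263)/0.13 = 2.559/0.13 = 19.69 d.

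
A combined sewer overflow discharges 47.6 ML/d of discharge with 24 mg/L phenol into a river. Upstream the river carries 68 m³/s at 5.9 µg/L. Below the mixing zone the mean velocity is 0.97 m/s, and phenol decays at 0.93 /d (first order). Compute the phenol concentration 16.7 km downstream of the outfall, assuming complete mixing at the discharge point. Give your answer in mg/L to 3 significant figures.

47.6 ML/d = 0.5509 m³/s.
5.9 µg/L = 0.0059 mg/L.
After complete mixing, C₀ = (0.5509·24 + 68·0.0059) / 68.55 = 0.1987 mg/L.
Travel time t = 1.67e+04 m / 0.97 m/s = 1.722e+04 s = 0.1993 d.
C = 0.1987·exp(−0.93·0.1993) = 0.1987·0.8308 = 0.1651 mg/L.

0.165 mg/L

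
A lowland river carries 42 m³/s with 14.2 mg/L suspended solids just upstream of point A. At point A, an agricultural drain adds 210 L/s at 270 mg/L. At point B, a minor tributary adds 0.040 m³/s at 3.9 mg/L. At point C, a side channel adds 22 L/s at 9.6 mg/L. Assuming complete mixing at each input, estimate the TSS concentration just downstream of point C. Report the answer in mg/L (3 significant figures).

15.5 mg/L

210 L/s = 0.21 m³/s.
After input A: C = (42·14.2 + 0.21·270) / 42.21 = 15.47 mg/L.
After input B: C = (42.21·15.47 + 0.04·3.9) / 42.25 = 15.46 mg/L.
22 L/s = 0.022 m³/s.
After input C: C = (42.25·15.46 + 0.022·9.6) / 42.27 = 15.46 mg/L.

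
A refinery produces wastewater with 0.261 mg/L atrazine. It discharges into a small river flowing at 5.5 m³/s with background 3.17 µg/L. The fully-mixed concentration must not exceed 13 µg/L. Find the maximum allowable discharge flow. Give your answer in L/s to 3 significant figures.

3.17 µg/L = 0.00317 mg/L.
13 µg/L = 0.013 mg/L.
Mass balance at complete mixing: C_std·(Q_w + Q_r) = Q_w·C_e + Q_r·C_b.
Rearranging, Q_w = Q_r·(C_std − C_b)/(C_e − C_std) = 5.5·(0.013 − 0.00317) / (0.261 − 0.013) = 0.218 m³/s.
= 218 L/s.

218 L/s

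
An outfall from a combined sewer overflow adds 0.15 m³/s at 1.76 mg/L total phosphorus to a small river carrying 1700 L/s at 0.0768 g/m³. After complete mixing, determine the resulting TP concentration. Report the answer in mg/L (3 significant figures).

1700 L/s = 1.7 m³/s.
By mass balance at complete mixing, C = (0.15·1.76 + 1.7·0.0768) / (0.15 + 1.7) = 0.3946/1.85 = 0.2133 mg/L.

0.213 mg/L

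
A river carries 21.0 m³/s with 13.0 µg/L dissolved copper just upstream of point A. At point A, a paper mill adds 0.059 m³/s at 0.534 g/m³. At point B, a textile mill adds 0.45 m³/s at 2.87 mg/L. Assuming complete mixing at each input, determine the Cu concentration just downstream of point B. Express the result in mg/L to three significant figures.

0.0742 mg/L

13.0 µg/L = 0.013 mg/L.
After input A: C = (21·0.013 + 0.059·0.534) / 21.06 = 0.01446 mg/L.
After input B: C = (21.06·0.01446 + 0.45·2.87) / 21.51 = 0.0742 mg/L.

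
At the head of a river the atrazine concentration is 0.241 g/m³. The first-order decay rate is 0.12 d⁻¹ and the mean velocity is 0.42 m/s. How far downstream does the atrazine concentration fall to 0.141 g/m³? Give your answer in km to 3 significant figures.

From C = C₀·e^(−kt), t = ln(C₀/C)/k = ln(0.241/0.141)/0.12 = 0.536/0.12 = 4.467 d.
Distance = v·t = 0.42 m/s × 3.859e+05 s = 1.621e+05 m = 162.1 km.

162 km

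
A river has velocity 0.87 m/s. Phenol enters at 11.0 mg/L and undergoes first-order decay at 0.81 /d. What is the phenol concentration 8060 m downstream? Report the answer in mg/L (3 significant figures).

10.1 mg/L

Travel time t = 8060 m / 0.87 m/s = 8060/0.87 = 9264 s = 0.1072 d.
First-order decay: C = 11.0·exp(−0.81·0.1072) = 11.0·0.9168 = 10.08 mg/L.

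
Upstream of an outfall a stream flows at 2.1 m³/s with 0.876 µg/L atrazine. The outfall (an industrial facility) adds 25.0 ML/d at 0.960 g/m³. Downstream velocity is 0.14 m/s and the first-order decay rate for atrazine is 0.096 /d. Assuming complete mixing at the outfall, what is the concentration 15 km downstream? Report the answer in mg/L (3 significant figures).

0.104 mg/L

25.0 ML/d = 0.2894 m³/s.
0.876 µg/L = 0.000876 mg/L.
After complete mixing, C₀ = (0.2894·0.96 + 2.1·0.000876) / 2.389 = 0.117 mg/L.
Travel time t = 1.5e+04 m / 0.14 m/s = 1.071e+05 s = 1.24 d.
C = 0.117·exp(−0.096·1.24) = 0.117·0.8878 = 0.1039 mg/L.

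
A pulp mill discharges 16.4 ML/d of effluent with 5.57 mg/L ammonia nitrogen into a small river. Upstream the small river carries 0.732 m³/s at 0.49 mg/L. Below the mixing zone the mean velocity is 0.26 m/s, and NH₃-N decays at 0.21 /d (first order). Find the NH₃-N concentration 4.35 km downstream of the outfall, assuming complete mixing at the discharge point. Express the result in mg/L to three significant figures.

16.4 ML/d = 0.1898 m³/s.
After complete mixing, C₀ = (0.1898·5.57 + 0.732·0.49) / 0.9218 = 1.536 mg/L.
Travel time t = 4350 m / 0.26 m/s = 1.673e+04 s = 0.1936 d.
C = 1.536·exp(−0.21·0.1936) = 1.536·0.9602 = 1.475 mg/L.

1.47 mg/L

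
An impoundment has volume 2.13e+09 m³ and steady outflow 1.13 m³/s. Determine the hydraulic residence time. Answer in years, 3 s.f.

59.7 yr

Q = 1.13 m³/s × 3.156e+07 s/yr = 3.566e+07 m³/yr.
Hydraulic residence time τ = V/Q = 2.13e+09/3.566e+07 = 59.73 yr.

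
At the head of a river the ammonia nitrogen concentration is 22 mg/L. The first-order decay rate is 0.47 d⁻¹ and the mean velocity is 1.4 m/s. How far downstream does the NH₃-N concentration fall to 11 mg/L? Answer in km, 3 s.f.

From C = C₀·e^(−kt), t = ln(C₀/C)/k = ln(22/11)/0.47 = 0.6931/0.47 = 1.475 d.
Distance = v·t = 1.4 m/s × 1.274e+05 s = 1.784e+05 m = 178.4 km.

178 km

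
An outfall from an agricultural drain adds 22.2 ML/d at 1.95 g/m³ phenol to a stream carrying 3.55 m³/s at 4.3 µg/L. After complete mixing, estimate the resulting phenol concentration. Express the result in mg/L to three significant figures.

0.136 mg/L

22.2 ML/d = 0.2569 m³/s.
4.3 µg/L = 0.0043 mg/L.
By mass balance at complete mixing, C = (0.2569·1.95 + 3.55·0.0043) / (0.2569 + 3.55) = 0.5163/3.807 = 0.1356 mg/L.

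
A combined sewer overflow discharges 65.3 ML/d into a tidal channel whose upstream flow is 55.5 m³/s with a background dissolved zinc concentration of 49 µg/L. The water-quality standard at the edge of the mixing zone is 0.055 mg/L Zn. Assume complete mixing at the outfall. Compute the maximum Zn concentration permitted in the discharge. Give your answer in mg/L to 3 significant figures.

0.496 mg/L

65.3 ML/d = 0.7558 m³/s.
49 µg/L = 0.049 mg/L.
Mass balance: 0.055·56.26 = 0.7558·Cₑ + 55.5·0.049.
Cₑ = (3.094 − 2.72) / 0.7558 = 0.4956 mg/L.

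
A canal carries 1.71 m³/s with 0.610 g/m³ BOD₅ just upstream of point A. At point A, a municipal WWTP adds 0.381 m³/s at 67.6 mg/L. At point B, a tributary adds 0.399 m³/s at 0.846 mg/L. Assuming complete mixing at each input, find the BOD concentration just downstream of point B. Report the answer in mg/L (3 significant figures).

After input A: C = (1.71·0.61 + 0.381·67.6) / 2.091 = 12.82 mg/L.
After input B: C = (2.091·12.82 + 0.399·0.846) / 2.49 = 10.9 mg/L.

10.9 mg/L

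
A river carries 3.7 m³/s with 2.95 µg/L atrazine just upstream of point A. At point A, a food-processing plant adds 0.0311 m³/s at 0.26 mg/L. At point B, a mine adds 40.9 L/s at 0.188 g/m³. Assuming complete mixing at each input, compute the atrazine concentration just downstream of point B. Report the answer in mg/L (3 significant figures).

2.95 µg/L = 0.00295 mg/L.
After input A: C = (3.7·0.00295 + 0.0311·0.26) / 3.731 = 0.005093 mg/L.
40.9 L/s = 0.0409 m³/s.
After input B: C = (3.731·0.005093 + 0.0409·0.188) / 3.772 = 0.007076 mg/L.

0.00708 mg/L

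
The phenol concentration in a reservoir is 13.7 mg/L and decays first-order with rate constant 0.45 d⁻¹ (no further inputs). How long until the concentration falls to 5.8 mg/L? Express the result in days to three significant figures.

t = ln(C₀/C)/k = ln(13.7/5.8)/0.45 = 0.8595/0.45 = 1.91 d.

1.91 d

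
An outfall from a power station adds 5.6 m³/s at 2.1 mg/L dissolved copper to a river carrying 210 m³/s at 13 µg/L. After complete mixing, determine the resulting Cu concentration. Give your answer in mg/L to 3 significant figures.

0.0672 mg/L

13 µg/L = 0.013 mg/L.
Flow-weighted mixing gives C = (5.6·2.1 + 210·0.013) / (5.6 + 210) = 14.49/215.6 = 0.06721 mg/L.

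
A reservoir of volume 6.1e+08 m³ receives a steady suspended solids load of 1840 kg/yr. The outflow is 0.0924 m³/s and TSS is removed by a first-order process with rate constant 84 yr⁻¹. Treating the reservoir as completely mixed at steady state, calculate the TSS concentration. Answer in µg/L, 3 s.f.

Outflow Q = 0.0924 m³/s × 3.156e+07 s/yr = 2.916e+06 m³/yr.
Steady-state CSTR mass balance: W = Q·C + k·V·C, so C = W/(Q + kV).
Q + kV = 2.916e+06 + 84·6.1e+08 = 5.124e+10 m³/yr.
C = 1840/5.124e+10 = 3.591e-08 kg/m³ = 3.591e-05 mg/L = 0.03591 µg/L.

0.0359 µg/L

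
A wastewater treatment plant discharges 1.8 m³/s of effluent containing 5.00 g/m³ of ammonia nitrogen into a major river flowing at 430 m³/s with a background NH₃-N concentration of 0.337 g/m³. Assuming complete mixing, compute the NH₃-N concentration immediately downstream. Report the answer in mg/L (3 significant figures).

0.356 mg/L

By mass balance at complete mixing, C = (1.8·5 + 430·0.337) / (1.8 + 430) = 153.9/431.8 = 0.3564 mg/L.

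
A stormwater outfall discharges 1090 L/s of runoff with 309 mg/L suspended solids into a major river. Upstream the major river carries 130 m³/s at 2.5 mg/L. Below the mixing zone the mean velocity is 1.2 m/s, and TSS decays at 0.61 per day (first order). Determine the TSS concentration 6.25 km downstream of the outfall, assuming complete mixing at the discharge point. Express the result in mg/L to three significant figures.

1090 L/s = 1.09 m³/s.
After complete mixing, C₀ = (1.09·309 + 130·2.5) / 131.1 = 5.049 mg/L.
Travel time t = 6250 m / 1.2 m/s = 5208 s = 0.06028 d.
C = 5.049·exp(−0.61·0.06028) = 5.049·0.9639 = 4.866 mg/L.

4.87 mg/L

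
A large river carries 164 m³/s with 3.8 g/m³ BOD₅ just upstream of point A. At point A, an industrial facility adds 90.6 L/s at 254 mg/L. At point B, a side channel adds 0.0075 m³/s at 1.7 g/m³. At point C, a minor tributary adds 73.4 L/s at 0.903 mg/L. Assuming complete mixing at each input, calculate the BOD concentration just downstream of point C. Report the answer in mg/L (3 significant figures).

3.94 mg/L

90.6 L/s = 0.0906 m³/s.
After input A: C = (164·3.8 + 0.0906·254) / 164.1 = 3.938 mg/L.
After input B: C = (164.1·3.938 + 0.0075·1.7) / 164.1 = 3.938 mg/L.
73.4 L/s = 0.0734 m³/s.
After input C: C = (164.1·3.938 + 0.0734·0.903) / 164.2 = 3.937 mg/L.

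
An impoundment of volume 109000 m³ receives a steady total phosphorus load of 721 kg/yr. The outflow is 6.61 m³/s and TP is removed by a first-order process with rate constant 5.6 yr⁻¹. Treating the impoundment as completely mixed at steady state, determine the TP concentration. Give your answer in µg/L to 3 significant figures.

3.45 µg/L

Outflow Q = 6.61 m³/s × 3.156e+07 s/yr = 2.086e+08 m³/yr.
Steady-state CSTR mass balance: W = Q·C + k·V·C, so C = W/(Q + kV).
Q + kV = 2.086e+08 + 5.6·109000 = 2.092e+08 m³/yr.
C = 721/2.092e+08 = 3.446e-06 kg/m³ = 0.003446 mg/L = 3.446 µg/L.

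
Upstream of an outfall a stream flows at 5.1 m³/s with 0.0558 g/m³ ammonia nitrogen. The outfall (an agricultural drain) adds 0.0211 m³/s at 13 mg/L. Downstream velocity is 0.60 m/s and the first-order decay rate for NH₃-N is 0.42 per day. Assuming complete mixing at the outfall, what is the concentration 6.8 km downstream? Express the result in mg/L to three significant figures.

After complete mixing, C₀ = (0.0211·13 + 5.1·0.0558) / 5.121 = 0.1091 mg/L.
Travel time t = 6800 m / 0.60 m/s = 1.133e+04 s = 0.1312 d.
C = 0.1091·exp(−0.42·0.1312) = 0.1091·0.9464 = 0.1033 mg/L.

0.103 mg/L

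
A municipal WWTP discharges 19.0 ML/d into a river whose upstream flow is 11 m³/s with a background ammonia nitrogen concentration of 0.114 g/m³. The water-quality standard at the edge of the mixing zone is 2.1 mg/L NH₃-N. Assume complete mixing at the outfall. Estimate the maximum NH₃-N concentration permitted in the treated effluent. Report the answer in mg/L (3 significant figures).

101 mg/L

19.0 ML/d = 0.2199 m³/s.
Mass balance: 2.1·11.22 = 0.2199·Cₑ + 11·0.114.
Cₑ = (23.56 − 1.254) / 0.2199 = 101.4 mg/L.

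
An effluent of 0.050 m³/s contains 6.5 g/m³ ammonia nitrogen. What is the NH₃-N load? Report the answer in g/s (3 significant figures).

0.325 g/s

Mass flux = Q·C = 0.05 m³/s × 6.5 g/m³ = 0.325 g/s.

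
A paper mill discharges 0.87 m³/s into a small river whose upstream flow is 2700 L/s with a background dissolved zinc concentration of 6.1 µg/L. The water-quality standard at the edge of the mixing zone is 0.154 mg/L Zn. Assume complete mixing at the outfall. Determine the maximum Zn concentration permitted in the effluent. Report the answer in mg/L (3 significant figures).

2700 L/s = 2.7 m³/s.
6.1 µg/L = 0.0061 mg/L.
Mass balance: 0.154·3.57 = 0.87·Cₑ + 2.7·0.0061.
Cₑ = (0.5498 − 0.01647) / 0.87 = 0.613 mg/L.

0.613 mg/L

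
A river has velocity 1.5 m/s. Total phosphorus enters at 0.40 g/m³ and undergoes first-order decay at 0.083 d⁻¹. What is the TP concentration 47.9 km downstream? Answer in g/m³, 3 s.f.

0.388 g/m³

Travel time t = 47.9 km / 1.5 m/s = 4.79e+04/1.5 = 3.193e+04 s = 0.3696 d.
First-order decay: C = 0.40·exp(−0.083·0.3696) = 0.40·0.9698 = 0.3879 g/m³.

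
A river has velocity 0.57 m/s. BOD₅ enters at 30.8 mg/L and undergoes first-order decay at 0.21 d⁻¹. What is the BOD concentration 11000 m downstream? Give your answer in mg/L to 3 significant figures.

29.4 mg/L

Travel time t = 11000 m / 0.57 m/s = 1.1e+04/0.57 = 1.93e+04 s = 0.2234 d.
First-order decay: C = 30.8·exp(−0.21·0.2234) = 30.8·0.9542 = 29.39 mg/L.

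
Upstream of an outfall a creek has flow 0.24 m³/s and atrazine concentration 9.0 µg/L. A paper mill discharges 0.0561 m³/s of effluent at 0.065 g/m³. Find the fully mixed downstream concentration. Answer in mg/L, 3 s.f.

0.0196 mg/L

9.0 µg/L = 0.009 mg/L.
Conservation of mass across the mixing zone: C = (0.0561·0.065 + 0.24·0.009) / (0.0561 + 0.24) = 0.005807/0.2961 = 0.01961 mg/L.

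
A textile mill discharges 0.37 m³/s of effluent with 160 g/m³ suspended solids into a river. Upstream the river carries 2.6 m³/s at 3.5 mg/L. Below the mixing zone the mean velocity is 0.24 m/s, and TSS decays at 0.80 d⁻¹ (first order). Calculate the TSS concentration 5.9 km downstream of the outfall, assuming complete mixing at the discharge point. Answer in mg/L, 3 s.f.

18.3 mg/L

After complete mixing, C₀ = (0.37·160 + 2.6·3.5) / 2.97 = 23 mg/L.
Travel time t = 5900 m / 0.24 m/s = 2.458e+04 s = 0.2845 d.
C = 23·exp(−0.80·0.2845) = 23·0.7964 = 18.32 mg/L.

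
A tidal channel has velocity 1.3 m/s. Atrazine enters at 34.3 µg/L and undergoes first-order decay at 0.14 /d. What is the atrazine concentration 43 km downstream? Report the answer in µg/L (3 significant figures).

32.5 µg/L

Travel time t = 43 km / 1.3 m/s = 4.3e+04/1.3 = 3.308e+04 s = 0.3828 d.
First-order decay: C = 34.3·exp(−0.14·0.3828) = 34.3·0.9478 = 32.51 µg/L.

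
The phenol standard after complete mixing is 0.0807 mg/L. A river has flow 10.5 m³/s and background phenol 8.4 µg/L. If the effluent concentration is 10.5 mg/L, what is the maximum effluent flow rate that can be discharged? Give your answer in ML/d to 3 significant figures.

6.30 ML/d

8.4 µg/L = 0.0084 mg/L.
Mass balance at complete mixing: C_std·(Q_w + Q_r) = Q_w·C_e + Q_r·C_b.
Rearranging, Q_w = Q_r·(C_std − C_b)/(C_e − C_std) = 10.5·(0.0807 − 0.0084) / (10.5 − 0.0807) = 0.07286 m³/s.
= 6.295 ML/d.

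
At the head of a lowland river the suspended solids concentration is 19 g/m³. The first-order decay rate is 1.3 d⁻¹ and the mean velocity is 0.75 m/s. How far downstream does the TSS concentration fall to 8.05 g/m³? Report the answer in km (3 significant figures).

42.8 km

From C = C₀·e^(−kt), t = ln(C₀/C)/k = ln(19/8.05)/1.3 = 0.8588/1.3 = 0.6606 d.
Distance = v·t = 0.75 m/s × 5.707e+04 s = 4.281e+04 m = 42.81 km.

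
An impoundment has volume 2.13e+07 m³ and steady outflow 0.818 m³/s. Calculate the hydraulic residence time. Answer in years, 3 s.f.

0.825 yr

Q = 0.818 m³/s × 3.156e+07 s/yr = 2.581e+07 m³/yr.
Hydraulic residence time τ = V/Q = 2.13e+07/2.581e+07 = 0.8251 yr.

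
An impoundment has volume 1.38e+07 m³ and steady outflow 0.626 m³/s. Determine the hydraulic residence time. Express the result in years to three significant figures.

0.699 yr

Q = 0.626 m³/s × 3.156e+07 s/yr = 1.976e+07 m³/yr.
Hydraulic residence time τ = V/Q = 1.38e+07/1.976e+07 = 0.6986 yr.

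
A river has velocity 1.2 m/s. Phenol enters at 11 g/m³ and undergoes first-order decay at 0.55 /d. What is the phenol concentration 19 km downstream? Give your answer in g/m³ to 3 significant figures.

Travel time t = 19 km / 1.2 m/s = 1.9e+04/1.2 = 1.583e+04 s = 0.1833 d.
First-order decay: C = 11·exp(−0.55·0.1833) = 11·0.9041 = 9.945 g/m³.

9.95 g/m³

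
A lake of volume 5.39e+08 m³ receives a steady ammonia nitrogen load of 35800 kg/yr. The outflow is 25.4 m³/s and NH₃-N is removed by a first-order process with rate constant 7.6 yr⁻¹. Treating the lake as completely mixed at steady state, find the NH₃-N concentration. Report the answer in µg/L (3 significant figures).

Outflow Q = 25.4 m³/s × 3.156e+07 s/yr = 8.016e+08 m³/yr.
Steady-state CSTR mass balance: W = Q·C + k·V·C, so C = W/(Q + kV).
Q + kV = 8.016e+08 + 7.6·5.39e+08 = 4.898e+09 m³/yr.
C = 35800/4.898e+09 = 7.309e-06 kg/m³ = 0.007309 mg/L = 7.309 µg/L.

7.31 µg/L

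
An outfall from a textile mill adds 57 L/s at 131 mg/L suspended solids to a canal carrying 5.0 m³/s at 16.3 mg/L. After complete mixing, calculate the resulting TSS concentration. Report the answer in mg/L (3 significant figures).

17.6 mg/L

57 L/s = 0.057 m³/s.
Flow-weighted mixing gives C = (0.057·131 + 5·16.3) / (0.057 + 5) = 88.97/5.057 = 17.59 mg/L.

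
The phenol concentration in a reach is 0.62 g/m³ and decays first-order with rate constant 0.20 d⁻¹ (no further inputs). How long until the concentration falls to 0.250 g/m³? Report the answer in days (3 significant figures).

4.54 d

t = ln(C₀/C)/k = ln(0.62/0.250)/0.20 = 0.9083/0.20 = 4.541 d.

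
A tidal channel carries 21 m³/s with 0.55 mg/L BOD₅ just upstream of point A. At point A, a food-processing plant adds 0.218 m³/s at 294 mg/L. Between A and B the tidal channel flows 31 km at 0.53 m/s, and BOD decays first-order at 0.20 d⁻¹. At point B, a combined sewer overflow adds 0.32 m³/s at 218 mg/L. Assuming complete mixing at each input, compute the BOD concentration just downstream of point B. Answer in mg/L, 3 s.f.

After input A: C = (21·0.55 + 0.218·294) / 21.22 = 3.565 mg/L.
Over the 31 km reach to input B (t = 5.849e+04 s = 0.677 d), decay gives C = 3.565·exp(−0.20·0.677) = 3.114 mg/L.
After input B: C = (21.22·3.114 + 0.32·218) / 21.54 = 6.306 mg/L.

6.31 mg/L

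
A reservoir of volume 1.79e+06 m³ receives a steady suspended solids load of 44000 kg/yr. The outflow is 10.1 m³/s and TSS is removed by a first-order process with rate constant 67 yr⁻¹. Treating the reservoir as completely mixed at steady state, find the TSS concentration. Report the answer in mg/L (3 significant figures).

0.100 mg/L

Outflow Q = 10.1 m³/s × 3.156e+07 s/yr = 3.187e+08 m³/yr.
Steady-state CSTR mass balance: W = Q·C + k·V·C, so C = W/(Q + kV).
Q + kV = 3.187e+08 + 67·1.79e+06 = 4.387e+08 m³/yr.
C = 44000/4.387e+08 = 0.0001003 kg/m³ = 0.1003 mg/L.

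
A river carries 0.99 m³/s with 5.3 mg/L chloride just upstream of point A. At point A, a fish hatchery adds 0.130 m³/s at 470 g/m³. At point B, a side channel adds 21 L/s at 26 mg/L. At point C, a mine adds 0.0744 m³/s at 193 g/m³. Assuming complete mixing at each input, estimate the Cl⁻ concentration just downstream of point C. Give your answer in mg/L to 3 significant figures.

66.9 mg/L

After input A: C = (0.99·5.3 + 0.13·470) / 1.12 = 59.24 mg/L.
21 L/s = 0.021 m³/s.
After input B: C = (1.12·59.24 + 0.021·26) / 1.141 = 58.63 mg/L.
After input C: C = (1.141·58.63 + 0.0744·193) / 1.215 = 66.85 mg/L.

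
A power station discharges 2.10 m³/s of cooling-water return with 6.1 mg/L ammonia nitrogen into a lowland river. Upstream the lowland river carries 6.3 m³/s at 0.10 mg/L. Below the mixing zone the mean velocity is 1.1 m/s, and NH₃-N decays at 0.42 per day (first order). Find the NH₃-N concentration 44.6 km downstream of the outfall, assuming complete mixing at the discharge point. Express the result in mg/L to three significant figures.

1.31 mg/L

After complete mixing, C₀ = (2.1·6.1 + 6.3·0.1) / 8.4 = 1.6 mg/L.
Travel time t = 4.46e+04 m / 1.1 m/s = 4.055e+04 s = 0.4693 d.
C = 1.6·exp(−0.42·0.4693) = 1.6·0.8211 = 1.314 mg/L.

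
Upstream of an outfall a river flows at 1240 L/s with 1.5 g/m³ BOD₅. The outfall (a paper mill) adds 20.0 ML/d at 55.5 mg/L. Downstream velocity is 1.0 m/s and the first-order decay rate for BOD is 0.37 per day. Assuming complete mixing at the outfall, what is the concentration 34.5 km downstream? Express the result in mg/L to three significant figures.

8.62 mg/L

20.0 ML/d = 0.2315 m³/s.
1240 L/s = 1.24 m³/s.
After complete mixing, C₀ = (0.2315·55.5 + 1.24·1.5) / 1.471 = 9.995 mg/L.
Travel time t = 3.45e+04 m / 1.0 m/s = 3.45e+04 s = 0.3993 d.
C = 9.995·exp(−0.37·0.3993) = 9.995·0.8627 = 8.622 mg/L.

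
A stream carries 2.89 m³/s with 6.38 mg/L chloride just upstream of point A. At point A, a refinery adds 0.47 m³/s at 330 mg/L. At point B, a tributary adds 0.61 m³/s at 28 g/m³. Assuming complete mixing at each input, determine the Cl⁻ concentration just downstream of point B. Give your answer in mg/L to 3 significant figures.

48.0 mg/L

After input A: C = (2.89·6.38 + 0.47·330) / 3.36 = 51.65 mg/L.
After input B: C = (3.36·51.65 + 0.61·28) / 3.97 = 48.01 mg/L.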